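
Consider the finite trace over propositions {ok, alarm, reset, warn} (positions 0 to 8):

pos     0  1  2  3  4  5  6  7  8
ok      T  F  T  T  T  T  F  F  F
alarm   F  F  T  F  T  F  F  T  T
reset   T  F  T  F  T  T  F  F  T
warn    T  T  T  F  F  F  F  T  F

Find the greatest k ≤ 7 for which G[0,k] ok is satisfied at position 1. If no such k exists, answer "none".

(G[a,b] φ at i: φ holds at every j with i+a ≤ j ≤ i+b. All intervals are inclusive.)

ok must hold from j=1 onward; find where it first fails.
  j=1: fails → no k works.

none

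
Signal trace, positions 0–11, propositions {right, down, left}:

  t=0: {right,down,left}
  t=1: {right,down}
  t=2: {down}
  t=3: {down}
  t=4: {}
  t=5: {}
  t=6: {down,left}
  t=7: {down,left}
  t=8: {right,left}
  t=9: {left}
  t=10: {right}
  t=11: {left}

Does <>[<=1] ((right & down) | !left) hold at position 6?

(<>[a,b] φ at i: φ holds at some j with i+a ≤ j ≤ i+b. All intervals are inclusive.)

Check ((right & down) | !left) at each j in [6,7]:
  j=6: false
  j=7: false
No position in the window satisfies it → formula fails.

False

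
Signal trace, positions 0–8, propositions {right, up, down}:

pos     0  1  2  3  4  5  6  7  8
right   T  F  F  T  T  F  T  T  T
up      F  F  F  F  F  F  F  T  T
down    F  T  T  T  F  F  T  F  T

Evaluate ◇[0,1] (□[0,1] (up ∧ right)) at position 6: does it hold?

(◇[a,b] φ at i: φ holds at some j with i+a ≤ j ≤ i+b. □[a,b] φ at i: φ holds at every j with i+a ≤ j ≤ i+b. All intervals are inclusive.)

Check □[0,1] (up ∧ right) at each j in [6,7]:
  j=6: fails at 6
  j=7: holds on [7,8]
Found at j=7 → formula holds.

Holds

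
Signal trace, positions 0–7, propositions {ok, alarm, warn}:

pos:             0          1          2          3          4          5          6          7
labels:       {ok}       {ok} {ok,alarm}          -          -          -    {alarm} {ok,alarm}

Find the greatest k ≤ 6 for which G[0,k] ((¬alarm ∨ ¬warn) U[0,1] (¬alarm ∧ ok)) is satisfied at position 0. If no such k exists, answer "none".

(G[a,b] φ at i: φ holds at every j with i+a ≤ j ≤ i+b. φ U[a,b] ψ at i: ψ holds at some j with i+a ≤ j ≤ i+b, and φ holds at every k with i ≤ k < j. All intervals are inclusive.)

1

((¬alarm ∨ ¬warn) U[0,1] (¬alarm ∧ ok)) must hold from j=0 onward; find where it first fails.
  j=0: holds
  j=1: holds
  j=2: fails
Holds on [0,1], so largest k = 1.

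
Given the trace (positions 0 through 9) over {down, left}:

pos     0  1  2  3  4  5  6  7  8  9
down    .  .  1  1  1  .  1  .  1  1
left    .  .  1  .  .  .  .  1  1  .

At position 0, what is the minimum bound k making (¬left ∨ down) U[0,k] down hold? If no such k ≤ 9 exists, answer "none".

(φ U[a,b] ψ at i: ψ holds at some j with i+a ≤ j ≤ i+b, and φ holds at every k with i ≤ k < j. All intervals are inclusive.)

Need earliest j ≥ 0 with down, and (¬left ∨ down) at every k in [0,j-1].
  j=0: rhs fails.
  j=1: rhs fails.
  j=2: rhs holds; lhs holds on [0,1]. k = 2.

2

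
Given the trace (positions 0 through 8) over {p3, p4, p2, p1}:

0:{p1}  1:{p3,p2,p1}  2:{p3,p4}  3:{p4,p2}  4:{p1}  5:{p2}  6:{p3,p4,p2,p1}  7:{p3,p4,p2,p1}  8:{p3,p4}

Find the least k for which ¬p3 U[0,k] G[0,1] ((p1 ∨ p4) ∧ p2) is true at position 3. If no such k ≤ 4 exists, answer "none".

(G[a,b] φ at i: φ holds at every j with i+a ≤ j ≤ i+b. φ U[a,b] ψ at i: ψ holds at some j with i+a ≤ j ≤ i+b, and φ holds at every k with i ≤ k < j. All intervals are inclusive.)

3

Need earliest j ≥ 3 with G[0,1] ((p1 ∨ p4) ∧ p2), and ¬p3 at every k in [3,j-1].
  j=3: rhs fails.
  j=4: rhs fails.
  j=5: rhs fails.
  j=6: rhs holds; lhs holds on [3,5]. k = 3.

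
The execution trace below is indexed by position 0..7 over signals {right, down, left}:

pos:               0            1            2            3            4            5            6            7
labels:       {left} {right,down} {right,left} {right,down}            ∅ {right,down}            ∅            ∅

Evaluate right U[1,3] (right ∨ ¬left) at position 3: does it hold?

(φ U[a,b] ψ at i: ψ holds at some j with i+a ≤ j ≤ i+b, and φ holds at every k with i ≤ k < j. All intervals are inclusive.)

Yes

Need some j in [4,6] with (right ∨ ¬left), and right at every k in [3,j-1].
  j=4: (right ∨ ¬left) holds; right holds at every k in [3,3] → satisfied.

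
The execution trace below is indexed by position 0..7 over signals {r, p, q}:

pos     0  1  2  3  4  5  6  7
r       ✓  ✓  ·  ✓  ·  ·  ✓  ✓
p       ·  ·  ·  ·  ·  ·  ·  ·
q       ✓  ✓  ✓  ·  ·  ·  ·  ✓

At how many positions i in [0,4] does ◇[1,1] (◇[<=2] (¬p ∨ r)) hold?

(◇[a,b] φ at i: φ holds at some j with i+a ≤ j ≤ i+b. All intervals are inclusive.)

5

Evaluate at each i in [0,4]:
  i=0: ✓ (witness j=1)
  i=1: ✓ (witness j=2)
  i=2: ✓ (witness j=3)
  i=3: ✓ (witness j=4)
  i=4: ✓ (witness j=5)
Positions where it holds: {0, 1, 2, 3, 4} → 5.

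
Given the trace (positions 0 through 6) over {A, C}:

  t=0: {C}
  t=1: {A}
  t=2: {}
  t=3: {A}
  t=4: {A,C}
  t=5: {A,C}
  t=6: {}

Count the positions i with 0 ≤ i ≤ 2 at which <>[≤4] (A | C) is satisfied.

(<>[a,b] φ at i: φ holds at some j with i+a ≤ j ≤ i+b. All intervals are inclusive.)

Evaluate at each i in [0,2]:
  i=0: ✓ (witness j=0)
  i=1: ✓ (witness j=1)
  i=2: ✓ (witness j=3)
Positions where it holds: {0, 1, 2} → 3.

3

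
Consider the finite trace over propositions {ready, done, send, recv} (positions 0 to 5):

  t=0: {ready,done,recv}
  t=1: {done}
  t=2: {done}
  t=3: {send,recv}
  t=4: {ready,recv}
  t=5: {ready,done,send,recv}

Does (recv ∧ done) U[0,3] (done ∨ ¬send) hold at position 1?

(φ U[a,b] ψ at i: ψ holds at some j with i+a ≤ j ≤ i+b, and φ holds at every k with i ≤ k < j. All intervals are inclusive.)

Need some j in [1,4] with (done ∨ ¬send), and (recv ∧ done) at every k in [1,j-1].
  j=1: (done ∨ ¬send) holds; no prefix to check → satisfied.

Yes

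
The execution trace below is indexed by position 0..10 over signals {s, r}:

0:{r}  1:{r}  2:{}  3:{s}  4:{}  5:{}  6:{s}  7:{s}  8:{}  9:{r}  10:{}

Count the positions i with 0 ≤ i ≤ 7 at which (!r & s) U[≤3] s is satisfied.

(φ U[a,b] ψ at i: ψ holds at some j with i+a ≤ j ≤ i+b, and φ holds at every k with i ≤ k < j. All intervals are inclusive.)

3

Evaluate at each i in [0,7]:
  i=0: ✗ (lhs fails at k=0 before rhs at j=3)
  i=1: ✗ (lhs fails at k=1 before rhs at j=3)
  i=2: ✗ (lhs fails at k=2 before rhs at j=3)
  i=3: ✓ (rhs at j=3)
  i=4: ✗ (lhs fails at k=4 before rhs at j=6)
  i=5: ✗ (lhs fails at k=5 before rhs at j=6)
  i=6: ✓ (rhs at j=6)
  i=7: ✓ (rhs at j=7)
Positions where it holds: {3, 6, 7} → 3.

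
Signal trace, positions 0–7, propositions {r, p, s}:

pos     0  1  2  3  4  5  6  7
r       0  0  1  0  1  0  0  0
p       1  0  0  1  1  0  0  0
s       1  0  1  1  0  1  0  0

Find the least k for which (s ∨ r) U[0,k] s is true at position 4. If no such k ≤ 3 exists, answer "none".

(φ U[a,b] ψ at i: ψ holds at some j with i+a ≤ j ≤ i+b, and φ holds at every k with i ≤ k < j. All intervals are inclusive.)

1

Need earliest j ≥ 4 with s, and (s ∨ r) at every k in [4,j-1].
  j=4: rhs fails.
  j=5: rhs holds; lhs holds on [4,4]. k = 1.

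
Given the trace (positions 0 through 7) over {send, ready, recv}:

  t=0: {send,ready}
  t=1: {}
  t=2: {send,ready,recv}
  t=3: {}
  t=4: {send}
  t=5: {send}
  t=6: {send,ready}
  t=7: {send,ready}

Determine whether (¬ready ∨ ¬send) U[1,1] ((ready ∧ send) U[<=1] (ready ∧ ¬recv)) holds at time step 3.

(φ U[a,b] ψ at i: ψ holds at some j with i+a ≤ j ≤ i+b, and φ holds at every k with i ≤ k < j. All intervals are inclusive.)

No

Need some j in [4,4] with ((ready ∧ send) U[<=1] (ready ∧ ¬recv)), and (¬ready ∨ ¬send) at every k in [3,j-1].
  j=4: ((ready ∧ send) U[<=1] (ready ∧ ¬recv)) — fails.
No j in the window works → until fails.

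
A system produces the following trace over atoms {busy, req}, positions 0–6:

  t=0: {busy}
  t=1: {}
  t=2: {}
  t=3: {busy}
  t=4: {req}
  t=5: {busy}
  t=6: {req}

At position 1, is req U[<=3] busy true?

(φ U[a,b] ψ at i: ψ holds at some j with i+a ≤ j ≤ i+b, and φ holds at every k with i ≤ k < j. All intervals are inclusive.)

False

Need some j in [1,4] with busy, and req at every k in [1,j-1].
  j=1: busy false.
  j=2: busy false.
  j=3: busy holds, but req fails at k=1 → not this j.
  j=4: busy false.
No j in the window works → until fails.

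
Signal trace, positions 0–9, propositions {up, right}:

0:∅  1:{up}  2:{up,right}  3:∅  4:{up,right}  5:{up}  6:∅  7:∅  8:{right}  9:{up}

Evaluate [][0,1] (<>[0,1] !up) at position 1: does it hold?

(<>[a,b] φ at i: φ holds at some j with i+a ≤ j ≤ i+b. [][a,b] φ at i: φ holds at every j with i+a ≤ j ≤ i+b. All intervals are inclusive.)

Does not hold

Check <>[0,1] !up at every j in [1,2]:
  j=1: fails (none in [1,2])
  j=2: holds (witness at 3)
Fails at j=1 → formula fails.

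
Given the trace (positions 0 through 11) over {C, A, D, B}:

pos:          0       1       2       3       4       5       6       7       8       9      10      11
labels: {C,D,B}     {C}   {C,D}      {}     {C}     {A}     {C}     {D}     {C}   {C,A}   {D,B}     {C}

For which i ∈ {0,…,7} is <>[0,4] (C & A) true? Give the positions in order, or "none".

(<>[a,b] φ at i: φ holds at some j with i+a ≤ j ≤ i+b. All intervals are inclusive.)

5, 6, 7

Evaluate at each i in [0,7]:
  i=0: ✗ (none in [0,4])
  i=1: ✗ (none in [1,5])
  i=2: ✗ (none in [2,6])
  i=3: ✗ (none in [3,7])
  i=4: ✗ (none in [4,8])
  i=5: ✓ (witness j=9)
  i=6: ✓ (witness j=9)
  i=7: ✓ (witness j=9)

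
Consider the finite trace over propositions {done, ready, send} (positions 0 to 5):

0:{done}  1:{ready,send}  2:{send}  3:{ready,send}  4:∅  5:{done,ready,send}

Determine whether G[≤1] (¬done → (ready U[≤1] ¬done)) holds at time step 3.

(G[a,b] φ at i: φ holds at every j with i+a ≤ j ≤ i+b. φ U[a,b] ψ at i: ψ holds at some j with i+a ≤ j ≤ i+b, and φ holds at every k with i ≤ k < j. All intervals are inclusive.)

True

Check (¬done → (ready U[≤1] ¬done)) at every j in [3,4]:
  j=3: antecedent true; consequent holds → ✓
  j=4: antecedent true; consequent holds → ✓
All positions satisfy it → formula holds.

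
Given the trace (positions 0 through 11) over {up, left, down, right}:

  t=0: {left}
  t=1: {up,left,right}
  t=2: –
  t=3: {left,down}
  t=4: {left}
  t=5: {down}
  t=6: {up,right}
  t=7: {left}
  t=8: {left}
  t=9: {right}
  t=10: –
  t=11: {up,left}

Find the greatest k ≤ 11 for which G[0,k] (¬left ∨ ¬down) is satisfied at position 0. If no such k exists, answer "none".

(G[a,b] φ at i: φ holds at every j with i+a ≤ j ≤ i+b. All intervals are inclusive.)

(¬left ∨ ¬down) must hold from j=0 onward; find where it first fails.
  j=0: holds
  j=1: holds
  j=2: holds
  j=3: fails
Holds on [0,2], so largest k = 2.

2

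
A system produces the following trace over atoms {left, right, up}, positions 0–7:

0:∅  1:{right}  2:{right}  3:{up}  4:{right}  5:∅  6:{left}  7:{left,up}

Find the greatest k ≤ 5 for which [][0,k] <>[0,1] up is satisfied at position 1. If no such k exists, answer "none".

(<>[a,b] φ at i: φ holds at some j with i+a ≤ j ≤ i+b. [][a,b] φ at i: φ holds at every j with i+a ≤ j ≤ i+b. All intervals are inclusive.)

none

<>[0,1] up must hold from j=1 onward; find where it first fails.
  j=1: fails → no k works.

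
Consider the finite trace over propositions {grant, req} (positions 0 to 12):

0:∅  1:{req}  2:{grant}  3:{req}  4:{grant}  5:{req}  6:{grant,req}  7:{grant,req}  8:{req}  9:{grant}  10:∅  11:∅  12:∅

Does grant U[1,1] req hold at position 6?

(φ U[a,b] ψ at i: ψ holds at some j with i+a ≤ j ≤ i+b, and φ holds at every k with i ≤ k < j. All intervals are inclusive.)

True

Need some j in [7,7] with req, and grant at every k in [6,j-1].
  j=7: req holds; grant holds at every k in [6,6] → satisfied.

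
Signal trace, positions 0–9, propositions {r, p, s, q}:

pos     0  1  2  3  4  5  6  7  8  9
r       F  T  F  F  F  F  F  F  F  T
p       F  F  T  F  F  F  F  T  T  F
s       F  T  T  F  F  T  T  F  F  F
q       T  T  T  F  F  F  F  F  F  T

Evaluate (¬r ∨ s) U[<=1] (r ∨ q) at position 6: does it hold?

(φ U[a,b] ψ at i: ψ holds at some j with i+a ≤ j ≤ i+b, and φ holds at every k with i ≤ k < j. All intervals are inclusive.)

Need some j in [6,7] with (r ∨ q), and (¬r ∨ s) at every k in [6,j-1].
  j=6: (r ∨ q) false.
  j=7: (r ∨ q) false.
No j in the window works → until fails.

False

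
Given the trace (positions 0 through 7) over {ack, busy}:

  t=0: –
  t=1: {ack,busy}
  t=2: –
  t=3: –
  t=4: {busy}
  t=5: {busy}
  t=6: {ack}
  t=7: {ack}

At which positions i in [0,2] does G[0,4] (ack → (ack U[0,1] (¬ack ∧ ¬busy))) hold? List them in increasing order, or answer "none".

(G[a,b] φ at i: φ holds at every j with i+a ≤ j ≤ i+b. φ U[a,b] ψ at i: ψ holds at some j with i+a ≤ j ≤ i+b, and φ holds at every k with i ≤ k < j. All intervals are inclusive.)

Evaluate at each i in [0,2]:
  i=0: ✓ (all of [0,4])
  i=1: ✓ (all of [1,5])
  i=2: ✗ (fails at j=6)

0, 1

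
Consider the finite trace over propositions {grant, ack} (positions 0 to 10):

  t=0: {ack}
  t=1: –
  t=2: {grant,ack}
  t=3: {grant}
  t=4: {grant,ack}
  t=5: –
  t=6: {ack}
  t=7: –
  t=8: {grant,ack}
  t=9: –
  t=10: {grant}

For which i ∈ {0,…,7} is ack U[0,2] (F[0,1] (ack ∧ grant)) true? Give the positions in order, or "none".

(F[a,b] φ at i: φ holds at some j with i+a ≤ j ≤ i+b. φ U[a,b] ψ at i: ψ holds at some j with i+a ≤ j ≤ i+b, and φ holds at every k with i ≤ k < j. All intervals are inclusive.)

0, 1, 2, 3, 4, 6, 7

Evaluate at each i in [0,7]:
  i=0: ✓ (rhs at j=1; lhs holds on [0,0])
  i=1: ✓ (rhs at j=1)
  i=2: ✓ (rhs at j=2)
  i=3: ✓ (rhs at j=3)
  i=4: ✓ (rhs at j=4)
  i=5: ✗ (lhs fails at k=5 before rhs at j=7)
  i=6: ✓ (rhs at j=7; lhs holds on [6,6])
  i=7: ✓ (rhs at j=7)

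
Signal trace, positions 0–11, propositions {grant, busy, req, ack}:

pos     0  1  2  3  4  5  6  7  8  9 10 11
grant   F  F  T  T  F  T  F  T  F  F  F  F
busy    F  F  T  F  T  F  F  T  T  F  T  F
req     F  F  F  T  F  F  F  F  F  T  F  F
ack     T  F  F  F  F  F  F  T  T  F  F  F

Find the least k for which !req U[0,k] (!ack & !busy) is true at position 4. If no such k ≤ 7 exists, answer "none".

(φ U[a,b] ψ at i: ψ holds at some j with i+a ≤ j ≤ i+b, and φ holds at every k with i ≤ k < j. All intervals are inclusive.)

Need earliest j ≥ 4 with (!ack & !busy), and !req at every k in [4,j-1].
  j=4: rhs fails.
  j=5: rhs holds; lhs holds on [4,4]. k = 1.

1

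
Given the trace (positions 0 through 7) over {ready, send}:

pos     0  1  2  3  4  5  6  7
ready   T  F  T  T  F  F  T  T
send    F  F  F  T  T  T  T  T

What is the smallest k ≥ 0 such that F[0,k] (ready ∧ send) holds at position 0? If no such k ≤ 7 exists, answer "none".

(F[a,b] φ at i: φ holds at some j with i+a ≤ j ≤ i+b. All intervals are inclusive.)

Scan j = 0,1,… for (ready ∧ send):
  j=0: fails
  j=1: fails
  j=2: fails
  j=3: holds
First hit at j=3, so smallest k = 3-0 = 3.

3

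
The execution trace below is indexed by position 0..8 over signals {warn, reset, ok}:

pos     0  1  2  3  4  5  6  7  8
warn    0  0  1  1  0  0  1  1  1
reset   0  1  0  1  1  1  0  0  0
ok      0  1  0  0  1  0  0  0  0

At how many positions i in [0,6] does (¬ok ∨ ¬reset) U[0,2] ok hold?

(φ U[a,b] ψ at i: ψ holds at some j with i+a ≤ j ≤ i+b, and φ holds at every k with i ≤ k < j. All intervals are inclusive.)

Evaluate at each i in [0,6]:
  i=0: ✓ (rhs at j=1; lhs holds on [0,0])
  i=1: ✓ (rhs at j=1)
  i=2: ✓ (rhs at j=4; lhs holds on [2,3])
  i=3: ✓ (rhs at j=4; lhs holds on [3,3])
  i=4: ✓ (rhs at j=4)
  i=5: ✗ (no rhs in [5,7])
  i=6: ✗ (no rhs in [6,8])
Positions where it holds: {0, 1, 2, 3, 4} → 5.

5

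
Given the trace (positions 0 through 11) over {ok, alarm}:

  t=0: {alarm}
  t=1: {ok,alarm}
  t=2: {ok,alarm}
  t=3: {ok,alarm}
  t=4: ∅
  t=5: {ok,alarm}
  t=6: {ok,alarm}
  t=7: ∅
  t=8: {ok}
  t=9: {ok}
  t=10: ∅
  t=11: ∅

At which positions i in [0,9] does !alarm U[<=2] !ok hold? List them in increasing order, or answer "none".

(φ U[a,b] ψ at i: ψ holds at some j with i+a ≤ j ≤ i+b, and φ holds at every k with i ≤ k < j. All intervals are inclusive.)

0, 4, 7, 8, 9

Evaluate at each i in [0,9]:
  i=0: ✓ (rhs at j=0)
  i=1: ✗ (no rhs in [1,3])
  i=2: ✗ (lhs fails at k=2 before rhs at j=4)
  i=3: ✗ (lhs fails at k=3 before rhs at j=4)
  i=4: ✓ (rhs at j=4)
  i=5: ✗ (lhs fails at k=5 before rhs at j=7)
  i=6: ✗ (lhs fails at k=6 before rhs at j=7)
  i=7: ✓ (rhs at j=7)
  i=8: ✓ (rhs at j=10; lhs holds on [8,9])
  i=9: ✓ (rhs at j=10; lhs holds on [9,9])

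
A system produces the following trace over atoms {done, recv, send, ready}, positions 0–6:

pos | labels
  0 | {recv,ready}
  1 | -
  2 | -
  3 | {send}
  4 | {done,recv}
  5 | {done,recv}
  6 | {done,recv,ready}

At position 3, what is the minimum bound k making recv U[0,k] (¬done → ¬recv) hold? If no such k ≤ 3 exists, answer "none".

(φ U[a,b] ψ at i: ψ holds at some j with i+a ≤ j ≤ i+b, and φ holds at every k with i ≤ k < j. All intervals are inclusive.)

0

Need earliest j ≥ 3 with (¬done → ¬recv), and recv at every k in [3,j-1].
  j=3: rhs holds (empty prefix). k = 0.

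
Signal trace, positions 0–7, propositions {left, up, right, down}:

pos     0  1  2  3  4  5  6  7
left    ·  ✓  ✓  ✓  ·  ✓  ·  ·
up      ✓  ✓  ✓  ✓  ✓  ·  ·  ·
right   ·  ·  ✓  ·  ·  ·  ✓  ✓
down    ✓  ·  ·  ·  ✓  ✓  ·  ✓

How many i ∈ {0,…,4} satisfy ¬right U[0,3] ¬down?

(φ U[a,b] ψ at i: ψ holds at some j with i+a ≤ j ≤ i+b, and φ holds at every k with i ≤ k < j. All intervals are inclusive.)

Evaluate at each i in [0,4]:
  i=0: ✓ (rhs at j=1; lhs holds on [0,0])
  i=1: ✓ (rhs at j=1)
  i=2: ✓ (rhs at j=2)
  i=3: ✓ (rhs at j=3)
  i=4: ✓ (rhs at j=6; lhs holds on [4,5])
Positions where it holds: {0, 1, 2, 3, 4} → 5.

5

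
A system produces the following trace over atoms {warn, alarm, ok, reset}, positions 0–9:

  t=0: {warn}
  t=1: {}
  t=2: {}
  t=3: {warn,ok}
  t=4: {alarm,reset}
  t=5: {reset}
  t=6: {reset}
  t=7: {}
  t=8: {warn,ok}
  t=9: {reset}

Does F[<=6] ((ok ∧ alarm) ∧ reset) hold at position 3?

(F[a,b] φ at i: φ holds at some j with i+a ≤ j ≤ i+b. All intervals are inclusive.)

Check ((ok ∧ alarm) ∧ reset) at each j in [3,9]:
  j=3: false
  j=4: false
  j=5: false
  j=6: false
  j=7: false
  j=8: false
  j=9: false
No position in the window satisfies it → formula fails.

Does not hold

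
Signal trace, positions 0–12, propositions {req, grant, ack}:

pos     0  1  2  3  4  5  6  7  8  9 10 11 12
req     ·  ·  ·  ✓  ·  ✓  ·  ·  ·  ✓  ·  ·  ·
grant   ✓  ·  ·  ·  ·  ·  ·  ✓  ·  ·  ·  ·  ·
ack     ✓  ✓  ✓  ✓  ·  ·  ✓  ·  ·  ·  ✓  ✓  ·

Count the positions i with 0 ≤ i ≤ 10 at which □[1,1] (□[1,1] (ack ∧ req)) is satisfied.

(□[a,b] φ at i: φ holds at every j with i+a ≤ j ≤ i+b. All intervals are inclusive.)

1

Evaluate at each i in [0,10]:
  i=0: ✗ (fails at j=1)
  i=1: ✓ (all of [2,2])
  i=2: ✗ (fails at j=3)
  i=3: ✗ (fails at j=4)
  i=4: ✗ (fails at j=5)
  i=5: ✗ (fails at j=6)
  i=6: ✗ (fails at j=7)
  i=7: ✗ (fails at j=8)
  i=8: ✗ (fails at j=9)
  i=9: ✗ (fails at j=10)
  i=10: ✗ (fails at j=11)
Positions where it holds: {1} → 1.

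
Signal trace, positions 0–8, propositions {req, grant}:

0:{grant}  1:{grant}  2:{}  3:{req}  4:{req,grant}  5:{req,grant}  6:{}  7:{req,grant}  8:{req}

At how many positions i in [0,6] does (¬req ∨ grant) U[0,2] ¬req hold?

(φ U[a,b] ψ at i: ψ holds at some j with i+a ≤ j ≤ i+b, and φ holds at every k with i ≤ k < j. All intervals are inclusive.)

6

Evaluate at each i in [0,6]:
  i=0: ✓ (rhs at j=0)
  i=1: ✓ (rhs at j=1)
  i=2: ✓ (rhs at j=2)
  i=3: ✗ (no rhs in [3,5])
  i=4: ✓ (rhs at j=6; lhs holds on [4,5])
  i=5: ✓ (rhs at j=6; lhs holds on [5,5])
  i=6: ✓ (rhs at j=6)
Positions where it holds: {0, 1, 2, 4, 5, 6} → 6.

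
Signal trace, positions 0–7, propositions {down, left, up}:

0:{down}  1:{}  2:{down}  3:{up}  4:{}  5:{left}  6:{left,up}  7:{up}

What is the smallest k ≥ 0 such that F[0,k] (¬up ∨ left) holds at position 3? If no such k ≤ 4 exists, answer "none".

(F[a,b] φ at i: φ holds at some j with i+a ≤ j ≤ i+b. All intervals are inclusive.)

1

Scan j = 3,4,… for (¬up ∨ left):
  j=3: fails
  j=4: holds
First hit at j=4, so smallest k = 4-3 = 1.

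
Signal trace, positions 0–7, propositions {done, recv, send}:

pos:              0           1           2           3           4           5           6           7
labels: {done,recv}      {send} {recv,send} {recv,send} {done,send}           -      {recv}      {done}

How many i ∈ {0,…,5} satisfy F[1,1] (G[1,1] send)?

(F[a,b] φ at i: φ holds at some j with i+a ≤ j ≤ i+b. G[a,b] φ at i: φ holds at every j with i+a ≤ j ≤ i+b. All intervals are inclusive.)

3

Evaluate at each i in [0,5]:
  i=0: ✓ (witness j=1)
  i=1: ✓ (witness j=2)
  i=2: ✓ (witness j=3)
  i=3: ✗ (none in [4,4])
  i=4: ✗ (none in [5,5])
  i=5: ✗ (none in [6,6])
Positions where it holds: {0, 1, 2} → 3.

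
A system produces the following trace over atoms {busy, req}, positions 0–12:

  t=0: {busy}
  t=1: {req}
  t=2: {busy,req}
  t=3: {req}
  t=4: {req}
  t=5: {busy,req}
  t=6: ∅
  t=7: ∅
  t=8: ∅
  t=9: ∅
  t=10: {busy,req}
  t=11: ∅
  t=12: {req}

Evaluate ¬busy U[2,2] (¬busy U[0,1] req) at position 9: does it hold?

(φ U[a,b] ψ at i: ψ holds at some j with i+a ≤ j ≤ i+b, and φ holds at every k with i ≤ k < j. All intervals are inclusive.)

Need some j in [11,11] with (¬busy U[0,1] req), and ¬busy at every k in [9,j-1].
  j=11: (¬busy U[0,1] req) holds, but ¬busy fails at k=10 → not this j.
No j in the window works → until fails.

Does not hold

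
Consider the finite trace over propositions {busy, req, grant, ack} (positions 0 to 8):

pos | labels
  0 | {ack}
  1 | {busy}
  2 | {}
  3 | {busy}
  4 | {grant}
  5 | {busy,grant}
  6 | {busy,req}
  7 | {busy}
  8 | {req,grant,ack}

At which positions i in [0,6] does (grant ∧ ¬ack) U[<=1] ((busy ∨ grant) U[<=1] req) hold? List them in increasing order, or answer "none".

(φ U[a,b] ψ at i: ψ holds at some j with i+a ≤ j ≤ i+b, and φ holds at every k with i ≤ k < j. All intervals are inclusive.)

4, 5, 6

Evaluate at each i in [0,6]:
  i=0: ✗ (no rhs in [0,1])
  i=1: ✗ (no rhs in [1,2])
  i=2: ✗ (no rhs in [2,3])
  i=3: ✗ (no rhs in [3,4])
  i=4: ✓ (rhs at j=5; lhs holds on [4,4])
  i=5: ✓ (rhs at j=5)
  i=6: ✓ (rhs at j=6)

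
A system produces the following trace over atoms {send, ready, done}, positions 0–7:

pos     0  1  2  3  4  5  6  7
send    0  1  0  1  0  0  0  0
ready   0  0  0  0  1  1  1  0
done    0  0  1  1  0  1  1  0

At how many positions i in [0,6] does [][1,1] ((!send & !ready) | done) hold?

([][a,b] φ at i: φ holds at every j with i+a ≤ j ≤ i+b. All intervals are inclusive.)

Evaluate at each i in [0,6]:
  i=0: ✗ (fails at j=1)
  i=1: ✓ (all of [2,2])
  i=2: ✓ (all of [3,3])
  i=3: ✗ (fails at j=4)
  i=4: ✓ (all of [5,5])
  i=5: ✓ (all of [6,6])
  i=6: ✓ (all of [7,7])
Positions where it holds: {1, 2, 4, 5, 6} → 5.

5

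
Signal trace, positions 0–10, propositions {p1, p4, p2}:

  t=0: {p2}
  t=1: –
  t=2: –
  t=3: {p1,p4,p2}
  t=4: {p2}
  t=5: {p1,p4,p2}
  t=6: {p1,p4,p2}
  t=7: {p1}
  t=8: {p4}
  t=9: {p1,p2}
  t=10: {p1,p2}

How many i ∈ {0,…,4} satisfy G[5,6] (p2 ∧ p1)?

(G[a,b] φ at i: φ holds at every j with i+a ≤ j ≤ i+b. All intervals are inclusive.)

Evaluate at each i in [0,4]:
  i=0: ✓ (all of [5,6])
  i=1: ✗ (fails at j=7)
  i=2: ✗ (fails at j=7)
  i=3: ✗ (fails at j=8)
  i=4: ✓ (all of [9,10])
Positions where it holds: {0, 4} → 2.

2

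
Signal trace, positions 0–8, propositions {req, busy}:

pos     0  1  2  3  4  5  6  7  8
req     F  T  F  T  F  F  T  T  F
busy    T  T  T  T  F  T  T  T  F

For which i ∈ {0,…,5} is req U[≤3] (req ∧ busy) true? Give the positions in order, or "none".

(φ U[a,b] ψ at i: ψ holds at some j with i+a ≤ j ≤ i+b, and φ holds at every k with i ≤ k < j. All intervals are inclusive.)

Evaluate at each i in [0,5]:
  i=0: ✗ (lhs fails at k=0 before rhs at j=1)
  i=1: ✓ (rhs at j=1)
  i=2: ✗ (lhs fails at k=2 before rhs at j=3)
  i=3: ✓ (rhs at j=3)
  i=4: ✗ (lhs fails at k=4 before rhs at j=6)
  i=5: ✗ (lhs fails at k=5 before rhs at j=6)

1, 3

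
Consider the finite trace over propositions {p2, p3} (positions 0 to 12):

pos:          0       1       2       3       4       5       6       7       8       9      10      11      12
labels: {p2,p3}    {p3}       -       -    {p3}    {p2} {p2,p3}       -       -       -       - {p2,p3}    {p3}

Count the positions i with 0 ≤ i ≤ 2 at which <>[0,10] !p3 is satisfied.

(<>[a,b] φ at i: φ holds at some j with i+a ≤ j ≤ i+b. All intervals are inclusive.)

Evaluate at each i in [0,2]:
  i=0: ✓ (witness j=2)
  i=1: ✓ (witness j=2)
  i=2: ✓ (witness j=2)
Positions where it holds: {0, 1, 2} → 3.

3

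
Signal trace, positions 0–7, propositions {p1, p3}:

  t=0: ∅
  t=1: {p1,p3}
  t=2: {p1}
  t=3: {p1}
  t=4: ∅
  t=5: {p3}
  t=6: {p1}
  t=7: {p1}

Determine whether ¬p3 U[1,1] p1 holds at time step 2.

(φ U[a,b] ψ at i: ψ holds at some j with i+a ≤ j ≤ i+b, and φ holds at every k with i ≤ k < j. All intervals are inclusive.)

Yes

Need some j in [3,3] with p1, and ¬p3 at every k in [2,j-1].
  j=3: p1 holds; ¬p3 holds at every k in [2,2] → satisfied.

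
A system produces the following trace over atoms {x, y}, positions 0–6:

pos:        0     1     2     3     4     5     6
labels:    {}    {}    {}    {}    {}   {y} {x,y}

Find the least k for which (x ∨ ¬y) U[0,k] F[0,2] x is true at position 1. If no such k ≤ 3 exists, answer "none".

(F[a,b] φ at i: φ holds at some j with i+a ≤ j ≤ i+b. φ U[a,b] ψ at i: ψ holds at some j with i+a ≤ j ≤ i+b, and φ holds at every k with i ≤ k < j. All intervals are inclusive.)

3

Need earliest j ≥ 1 with F[0,2] x, and (x ∨ ¬y) at every k in [1,j-1].
  j=1: rhs fails.
  j=2: rhs fails.
  j=3: rhs fails.
  j=4: rhs holds; lhs holds on [1,3]. k = 3.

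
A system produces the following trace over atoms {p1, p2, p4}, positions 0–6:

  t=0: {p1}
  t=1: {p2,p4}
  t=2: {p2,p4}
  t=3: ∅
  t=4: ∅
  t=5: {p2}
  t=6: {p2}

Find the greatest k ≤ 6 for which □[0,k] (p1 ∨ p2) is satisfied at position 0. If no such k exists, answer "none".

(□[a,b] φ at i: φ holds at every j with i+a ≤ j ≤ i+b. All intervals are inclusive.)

(p1 ∨ p2) must hold from j=0 onward; find where it first fails.
  j=0: holds
  j=1: holds
  j=2: holds
  j=3: fails
Holds on [0,2], so largest k = 2.

2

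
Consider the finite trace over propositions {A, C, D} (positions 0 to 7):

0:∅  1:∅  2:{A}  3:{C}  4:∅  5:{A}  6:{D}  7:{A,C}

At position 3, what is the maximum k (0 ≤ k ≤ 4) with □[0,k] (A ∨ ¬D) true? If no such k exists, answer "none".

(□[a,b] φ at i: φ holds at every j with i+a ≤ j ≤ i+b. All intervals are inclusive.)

(A ∨ ¬D) must hold from j=3 onward; find where it first fails.
  j=3: holds
  j=4: holds
  j=5: holds
  j=6: fails
Holds on [3,5], so largest k = 2.

2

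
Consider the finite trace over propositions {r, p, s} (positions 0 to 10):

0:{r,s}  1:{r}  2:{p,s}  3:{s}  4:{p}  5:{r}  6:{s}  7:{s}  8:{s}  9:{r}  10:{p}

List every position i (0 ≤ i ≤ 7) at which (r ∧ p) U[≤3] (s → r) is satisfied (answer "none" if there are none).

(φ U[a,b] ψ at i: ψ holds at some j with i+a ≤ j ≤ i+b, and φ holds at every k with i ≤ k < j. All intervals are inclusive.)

Evaluate at each i in [0,7]:
  i=0: ✓ (rhs at j=0)
  i=1: ✓ (rhs at j=1)
  i=2: ✗ (lhs fails at k=2 before rhs at j=4)
  i=3: ✗ (lhs fails at k=3 before rhs at j=4)
  i=4: ✓ (rhs at j=4)
  i=5: ✓ (rhs at j=5)
  i=6: ✗ (lhs fails at k=6 before rhs at j=9)
  i=7: ✗ (lhs fails at k=7 before rhs at j=9)

0, 1, 4, 5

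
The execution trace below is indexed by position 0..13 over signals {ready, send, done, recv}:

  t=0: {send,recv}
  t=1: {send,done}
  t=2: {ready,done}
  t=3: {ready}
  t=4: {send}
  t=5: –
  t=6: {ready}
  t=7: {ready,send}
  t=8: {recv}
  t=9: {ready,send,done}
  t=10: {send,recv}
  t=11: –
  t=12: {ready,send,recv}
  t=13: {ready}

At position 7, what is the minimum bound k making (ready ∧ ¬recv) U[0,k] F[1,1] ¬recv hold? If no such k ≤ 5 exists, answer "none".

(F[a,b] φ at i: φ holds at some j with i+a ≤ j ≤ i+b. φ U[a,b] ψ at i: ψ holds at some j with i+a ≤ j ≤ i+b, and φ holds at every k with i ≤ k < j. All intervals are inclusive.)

1

Need earliest j ≥ 7 with F[1,1] ¬recv, and (ready ∧ ¬recv) at every k in [7,j-1].
  j=7: rhs fails.
  j=8: rhs holds; lhs holds on [7,7]. k = 1.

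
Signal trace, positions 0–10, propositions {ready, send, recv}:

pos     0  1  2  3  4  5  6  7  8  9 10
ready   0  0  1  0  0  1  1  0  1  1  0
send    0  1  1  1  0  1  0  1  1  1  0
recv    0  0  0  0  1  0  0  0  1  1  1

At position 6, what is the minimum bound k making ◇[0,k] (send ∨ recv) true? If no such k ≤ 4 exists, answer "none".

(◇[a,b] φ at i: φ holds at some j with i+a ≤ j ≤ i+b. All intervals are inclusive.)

1

Scan j = 6,7,… for (send ∨ recv):
  j=6: fails
  j=7: holds
First hit at j=7, so smallest k = 7-6 = 1.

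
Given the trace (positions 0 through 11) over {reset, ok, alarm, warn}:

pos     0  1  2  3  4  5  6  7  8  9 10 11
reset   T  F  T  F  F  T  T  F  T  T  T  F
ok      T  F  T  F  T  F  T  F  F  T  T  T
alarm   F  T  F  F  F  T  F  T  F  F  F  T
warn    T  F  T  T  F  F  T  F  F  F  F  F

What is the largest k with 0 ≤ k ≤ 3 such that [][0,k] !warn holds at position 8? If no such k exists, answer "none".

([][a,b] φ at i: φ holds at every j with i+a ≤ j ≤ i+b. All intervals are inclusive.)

!warn must hold from j=8 onward; find where it first fails.
  j=8: holds
  j=9: holds
  j=10: holds
  j=11: holds
Holds through j=11; largest k = 3.

3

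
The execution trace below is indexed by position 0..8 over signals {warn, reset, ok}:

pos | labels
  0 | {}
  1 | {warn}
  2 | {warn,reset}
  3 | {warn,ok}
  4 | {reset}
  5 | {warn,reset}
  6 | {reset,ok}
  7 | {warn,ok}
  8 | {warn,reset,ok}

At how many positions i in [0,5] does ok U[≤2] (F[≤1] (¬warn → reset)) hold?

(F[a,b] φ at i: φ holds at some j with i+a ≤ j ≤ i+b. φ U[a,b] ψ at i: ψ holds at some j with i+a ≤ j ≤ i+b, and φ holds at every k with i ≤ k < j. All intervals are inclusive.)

6

Evaluate at each i in [0,5]:
  i=0: ✓ (rhs at j=0)
  i=1: ✓ (rhs at j=1)
  i=2: ✓ (rhs at j=2)
  i=3: ✓ (rhs at j=3)
  i=4: ✓ (rhs at j=4)
  i=5: ✓ (rhs at j=5)
Positions where it holds: {0, 1, 2, 3, 4, 5} → 6.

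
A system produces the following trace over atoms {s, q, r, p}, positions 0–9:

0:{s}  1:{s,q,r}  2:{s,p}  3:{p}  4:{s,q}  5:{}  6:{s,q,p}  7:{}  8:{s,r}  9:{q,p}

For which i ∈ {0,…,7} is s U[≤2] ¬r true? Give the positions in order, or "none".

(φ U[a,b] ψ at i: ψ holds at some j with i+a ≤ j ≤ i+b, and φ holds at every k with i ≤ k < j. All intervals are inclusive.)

Evaluate at each i in [0,7]:
  i=0: ✓ (rhs at j=0)
  i=1: ✓ (rhs at j=2; lhs holds on [1,1])
  i=2: ✓ (rhs at j=2)
  i=3: ✓ (rhs at j=3)
  i=4: ✓ (rhs at j=4)
  i=5: ✓ (rhs at j=5)
  i=6: ✓ (rhs at j=6)
  i=7: ✓ (rhs at j=7)

0, 1, 2, 3, 4, 5, 6, 7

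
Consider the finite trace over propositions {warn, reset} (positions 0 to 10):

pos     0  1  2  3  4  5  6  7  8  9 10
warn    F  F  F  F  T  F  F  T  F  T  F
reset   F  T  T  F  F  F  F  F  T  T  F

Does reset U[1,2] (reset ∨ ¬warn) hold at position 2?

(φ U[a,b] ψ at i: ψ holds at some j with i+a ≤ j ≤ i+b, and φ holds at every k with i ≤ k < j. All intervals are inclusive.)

Need some j in [3,4] with (reset ∨ ¬warn), and reset at every k in [2,j-1].
  j=3: (reset ∨ ¬warn) holds; reset holds at every k in [2,2] → satisfied.

True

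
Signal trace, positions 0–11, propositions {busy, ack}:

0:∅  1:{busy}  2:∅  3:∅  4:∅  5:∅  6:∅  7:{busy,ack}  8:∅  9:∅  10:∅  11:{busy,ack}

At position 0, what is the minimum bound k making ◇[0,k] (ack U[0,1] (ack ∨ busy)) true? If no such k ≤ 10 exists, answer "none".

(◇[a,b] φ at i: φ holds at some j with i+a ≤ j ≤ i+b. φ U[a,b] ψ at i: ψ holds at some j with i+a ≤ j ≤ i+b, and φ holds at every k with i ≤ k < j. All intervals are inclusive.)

Scan j = 0,1,… for (ack U[0,1] (ack ∨ busy)):
  j=0: fails
  j=1: holds
First hit at j=1, so smallest k = 1-0 = 1.

1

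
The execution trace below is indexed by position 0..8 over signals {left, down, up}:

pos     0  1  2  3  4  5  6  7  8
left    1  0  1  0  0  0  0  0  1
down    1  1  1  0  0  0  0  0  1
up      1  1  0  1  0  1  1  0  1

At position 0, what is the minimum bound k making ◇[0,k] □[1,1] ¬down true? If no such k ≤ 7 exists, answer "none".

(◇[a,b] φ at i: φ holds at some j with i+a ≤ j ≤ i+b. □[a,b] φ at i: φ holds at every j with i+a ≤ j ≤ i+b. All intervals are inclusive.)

2

Scan j = 0,1,… for □[1,1] ¬down:
  j=0: fails
  j=1: fails
  j=2: holds
First hit at j=2, so smallest k = 2-0 = 2.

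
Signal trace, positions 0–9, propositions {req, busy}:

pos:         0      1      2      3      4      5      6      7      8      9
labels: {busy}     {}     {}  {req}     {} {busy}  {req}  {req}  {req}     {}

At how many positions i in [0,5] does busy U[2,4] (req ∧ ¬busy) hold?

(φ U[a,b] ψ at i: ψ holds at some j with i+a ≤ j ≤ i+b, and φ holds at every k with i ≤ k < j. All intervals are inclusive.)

0

Evaluate at each i in [0,5]:
  i=0: ✗ (lhs fails at k=1 before rhs at j=3)
  i=1: ✗ (lhs fails at k=1 before rhs at j=3)
  i=2: ✗ (lhs fails at k=2 before rhs at j=6)
  i=3: ✗ (lhs fails at k=3 before rhs at j=6)
  i=4: ✗ (lhs fails at k=4 before rhs at j=6)
  i=5: ✗ (lhs fails at k=6 before rhs at j=7)
Positions where it holds: {} → 0.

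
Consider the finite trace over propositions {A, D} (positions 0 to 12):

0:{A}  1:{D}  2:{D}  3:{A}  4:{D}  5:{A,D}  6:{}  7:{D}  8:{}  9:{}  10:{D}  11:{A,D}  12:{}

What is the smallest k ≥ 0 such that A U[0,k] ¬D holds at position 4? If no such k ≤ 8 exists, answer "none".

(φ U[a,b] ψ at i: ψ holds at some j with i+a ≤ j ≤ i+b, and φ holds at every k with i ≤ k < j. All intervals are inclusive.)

none

Need earliest j ≥ 4 with ¬D, and A at every k in [4,j-1].
  j=4: rhs fails.
  j=5: rhs fails.
  j=6: rhs holds but lhs fails at k=4.
  j=7: rhs fails.
  j=8: rhs holds but lhs fails at k=4.
  j=9: rhs holds but lhs fails at k=4.
  j=10: rhs fails.
  j=11: rhs fails.
  j=12: rhs holds but lhs fails at k=4.
No witness within the range → none.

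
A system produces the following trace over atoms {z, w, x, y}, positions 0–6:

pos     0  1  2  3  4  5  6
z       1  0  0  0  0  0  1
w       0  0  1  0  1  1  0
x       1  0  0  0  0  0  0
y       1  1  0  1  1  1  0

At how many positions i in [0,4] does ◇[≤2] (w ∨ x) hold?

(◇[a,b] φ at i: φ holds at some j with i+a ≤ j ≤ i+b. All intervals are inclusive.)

5

Evaluate at each i in [0,4]:
  i=0: ✓ (witness j=0)
  i=1: ✓ (witness j=2)
  i=2: ✓ (witness j=2)
  i=3: ✓ (witness j=4)
  i=4: ✓ (witness j=4)
Positions where it holds: {0, 1, 2, 3, 4} → 5.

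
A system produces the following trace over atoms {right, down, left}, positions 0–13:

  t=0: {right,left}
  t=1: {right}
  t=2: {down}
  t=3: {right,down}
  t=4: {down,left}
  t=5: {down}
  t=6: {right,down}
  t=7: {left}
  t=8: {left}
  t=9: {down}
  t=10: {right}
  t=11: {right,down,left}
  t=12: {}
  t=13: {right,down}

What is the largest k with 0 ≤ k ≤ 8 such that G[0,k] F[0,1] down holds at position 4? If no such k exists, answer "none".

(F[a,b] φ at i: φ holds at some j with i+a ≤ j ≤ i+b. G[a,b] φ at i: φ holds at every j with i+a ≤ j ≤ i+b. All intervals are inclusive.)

F[0,1] down must hold from j=4 onward; find where it first fails.
  j=4: holds
  j=5: holds
  j=6: holds
  j=7: fails
Holds on [4,6], so largest k = 2.

2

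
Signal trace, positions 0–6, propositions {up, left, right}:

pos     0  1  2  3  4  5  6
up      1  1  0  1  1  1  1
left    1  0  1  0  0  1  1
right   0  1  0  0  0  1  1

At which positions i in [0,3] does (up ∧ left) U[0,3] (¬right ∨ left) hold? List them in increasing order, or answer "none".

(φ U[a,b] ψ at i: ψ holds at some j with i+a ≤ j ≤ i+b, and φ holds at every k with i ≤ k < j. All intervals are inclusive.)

0, 2, 3

Evaluate at each i in [0,3]:
  i=0: ✓ (rhs at j=0)
  i=1: ✗ (lhs fails at k=1 before rhs at j=2)
  i=2: ✓ (rhs at j=2)
  i=3: ✓ (rhs at j=3)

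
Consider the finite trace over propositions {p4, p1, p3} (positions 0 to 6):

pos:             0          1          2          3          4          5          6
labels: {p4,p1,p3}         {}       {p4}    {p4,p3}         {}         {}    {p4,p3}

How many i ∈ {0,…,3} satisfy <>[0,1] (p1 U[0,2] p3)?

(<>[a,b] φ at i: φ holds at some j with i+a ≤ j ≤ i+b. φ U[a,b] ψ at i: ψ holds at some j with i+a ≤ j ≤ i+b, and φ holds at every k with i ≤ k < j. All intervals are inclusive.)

3

Evaluate at each i in [0,3]:
  i=0: ✓ (witness j=0)
  i=1: ✗ (none in [1,2])
  i=2: ✓ (witness j=3)
  i=3: ✓ (witness j=3)
Positions where it holds: {0, 2, 3} → 3.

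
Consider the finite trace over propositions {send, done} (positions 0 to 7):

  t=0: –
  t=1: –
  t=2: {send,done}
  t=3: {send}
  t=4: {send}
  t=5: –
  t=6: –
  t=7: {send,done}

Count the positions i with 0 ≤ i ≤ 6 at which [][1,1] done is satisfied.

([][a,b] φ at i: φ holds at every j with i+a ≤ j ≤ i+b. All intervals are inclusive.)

2

Evaluate at each i in [0,6]:
  i=0: ✗ (fails at j=1)
  i=1: ✓ (all of [2,2])
  i=2: ✗ (fails at j=3)
  i=3: ✗ (fails at j=4)
  i=4: ✗ (fails at j=5)
  i=5: ✗ (fails at j=6)
  i=6: ✓ (all of [7,7])
Positions where it holds: {1, 6} → 2.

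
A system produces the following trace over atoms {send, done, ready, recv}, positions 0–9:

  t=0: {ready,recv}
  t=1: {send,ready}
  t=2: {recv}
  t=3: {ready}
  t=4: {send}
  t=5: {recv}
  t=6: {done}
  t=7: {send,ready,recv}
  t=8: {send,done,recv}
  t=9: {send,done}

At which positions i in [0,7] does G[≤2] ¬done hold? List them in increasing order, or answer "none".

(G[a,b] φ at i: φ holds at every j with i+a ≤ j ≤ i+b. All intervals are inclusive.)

Evaluate at each i in [0,7]:
  i=0: ✓ (all of [0,2])
  i=1: ✓ (all of [1,3])
  i=2: ✓ (all of [2,4])
  i=3: ✓ (all of [3,5])
  i=4: ✗ (fails at j=6)
  i=5: ✗ (fails at j=6)
  i=6: ✗ (fails at j=6)
  i=7: ✗ (fails at j=8)

0, 1, 2, 3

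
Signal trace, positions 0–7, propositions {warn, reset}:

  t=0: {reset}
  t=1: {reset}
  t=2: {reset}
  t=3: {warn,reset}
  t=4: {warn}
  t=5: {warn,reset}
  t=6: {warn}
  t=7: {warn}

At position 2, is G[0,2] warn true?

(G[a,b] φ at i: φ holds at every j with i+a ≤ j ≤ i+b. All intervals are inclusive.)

Check warn at every j in [2,4]:
  j=2: false
  j=3: true
  j=4: true
Fails at j=2 → formula fails.

Does not hold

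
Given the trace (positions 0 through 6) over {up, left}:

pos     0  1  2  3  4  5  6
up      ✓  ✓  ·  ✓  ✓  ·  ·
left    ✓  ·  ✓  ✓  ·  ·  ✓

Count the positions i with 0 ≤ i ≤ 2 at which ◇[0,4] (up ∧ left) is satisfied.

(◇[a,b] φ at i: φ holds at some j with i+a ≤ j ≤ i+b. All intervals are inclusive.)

Evaluate at each i in [0,2]:
  i=0: ✓ (witness j=0)
  i=1: ✓ (witness j=3)
  i=2: ✓ (witness j=3)
Positions where it holds: {0, 1, 2} → 3.

3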